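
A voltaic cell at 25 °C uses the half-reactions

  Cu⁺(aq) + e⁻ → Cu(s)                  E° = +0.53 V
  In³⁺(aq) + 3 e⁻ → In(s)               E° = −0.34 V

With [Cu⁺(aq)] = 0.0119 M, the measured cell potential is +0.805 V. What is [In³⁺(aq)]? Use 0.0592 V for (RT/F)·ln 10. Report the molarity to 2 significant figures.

Cu⁺/Cu is the cathode (higher E°); E°cell = +0.53 − (−0.34) = +0.87 V with n = 3.
Rearranging E = E° − (0.0592/n)·log Q gives log Q = 3(+0.87 − (+0.805))/0.0592 = 3.294.
Balancing electrons gives 3 Cu⁺(aq) + In(s) → 3 Cu(s) + In³⁺(aq); thus Q = [In³⁺(aq)] / [Cu⁺(aq)]^3.
Isolating [In³⁺(aq)] in Q = 10^{3.294} yields log [In³⁺(aq)] = −2.479, i.e. 0.0033 M.

0.0033 M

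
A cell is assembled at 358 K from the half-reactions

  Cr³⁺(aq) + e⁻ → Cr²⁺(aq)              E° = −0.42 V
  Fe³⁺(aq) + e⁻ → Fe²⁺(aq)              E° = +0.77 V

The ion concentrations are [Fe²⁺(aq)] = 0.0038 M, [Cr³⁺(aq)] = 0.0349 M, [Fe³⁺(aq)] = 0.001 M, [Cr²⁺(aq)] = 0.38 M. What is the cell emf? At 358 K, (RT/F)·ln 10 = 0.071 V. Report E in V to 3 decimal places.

+1.222 V

Fe³⁺/Fe²⁺ is reduced (cathode, E° = +0.77 V) and Cr³⁺/Cr²⁺ is oxidized (anode).
E°cell = E°cat − E°an = +0.77 − (−0.42) = +1.19 V; n = 1.
For the overall reaction Fe³⁺(aq) + Cr²⁺(aq) → Fe²⁺(aq) + Cr³⁺(aq), Q = ([Fe²⁺(aq)]·[Cr³⁺(aq)]) / ([Fe³⁺(aq)]·[Cr²⁺(aq)]) = 0.349, giving log Q = −0.457.
Applying E = E° − (RT ln10/nF)·log Q gives +1.19 − (0.071/1)(−0.457) = +1.222 V.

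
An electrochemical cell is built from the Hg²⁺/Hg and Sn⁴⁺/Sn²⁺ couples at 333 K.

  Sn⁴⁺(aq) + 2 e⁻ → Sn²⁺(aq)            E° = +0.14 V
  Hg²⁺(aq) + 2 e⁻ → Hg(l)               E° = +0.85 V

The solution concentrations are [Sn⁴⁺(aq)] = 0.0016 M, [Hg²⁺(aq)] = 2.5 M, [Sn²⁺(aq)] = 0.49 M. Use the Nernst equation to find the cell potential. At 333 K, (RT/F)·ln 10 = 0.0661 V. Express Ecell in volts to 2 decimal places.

+0.81 V

Since E°(Hg²⁺/Hg) > E°(Sn⁴⁺/Sn²⁺), Hg²⁺/Hg serves as the cathode.
The standard potential is +0.85 − (+0.14) = +0.71 V and the balanced reaction transfers n = 2 electrons.
For the overall reaction Hg²⁺(aq) + Sn²⁺(aq) → Hg(l) + Sn⁴⁺(aq), Q = [Sn⁴⁺(aq)] / ([Hg²⁺(aq)]·[Sn²⁺(aq)]) = 0.00131, giving log Q = −2.884.
E = E° − (0.0661/n)·log Q = +0.71 − (0.0661/2)(−2.884) = +0.81 V.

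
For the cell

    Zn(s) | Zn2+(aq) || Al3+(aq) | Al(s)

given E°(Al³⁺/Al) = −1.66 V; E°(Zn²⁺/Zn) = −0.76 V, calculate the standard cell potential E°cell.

By convention the left-hand electrode in cell notation is the anode (oxidation) and the right-hand electrode is the cathode (reduction).
E°cell = E°(right) − E°(left) = −1.66 − (−0.76) = −0.90 V.
The negative sign shows that, as written, the cell would require an external voltage to drive the reaction.

−0.90 V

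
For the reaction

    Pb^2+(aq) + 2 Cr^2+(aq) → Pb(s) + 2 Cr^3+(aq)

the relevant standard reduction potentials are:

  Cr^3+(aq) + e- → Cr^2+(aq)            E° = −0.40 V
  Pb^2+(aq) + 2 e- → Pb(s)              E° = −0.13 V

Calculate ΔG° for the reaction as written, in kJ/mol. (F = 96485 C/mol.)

In the reaction as written Pb^2+(aq) is reduced, so the Pb²⁺/Pb couple is the cathode and Cr³⁺/Cr²⁺ is the anode.
E°cell = −0.13 − (−0.40) = +0.27 V; balancing electrons gives n = 2.
ΔG° = −nFE°cell = −(2)(96485)(+0.27) J/mol = −52.1 kJ/mol.

−52.1 kJ/mol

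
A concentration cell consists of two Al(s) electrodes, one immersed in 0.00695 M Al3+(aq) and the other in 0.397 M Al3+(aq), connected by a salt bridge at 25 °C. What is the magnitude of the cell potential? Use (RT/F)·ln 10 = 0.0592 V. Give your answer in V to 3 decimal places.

0.035 V

For a concentration cell E°cell = 0, since both electrodes use the same couple.
The compartment with the higher Al3+(aq) concentration (0.397 M) acts as the cathode; ions are reduced there and produced at the dilute (0.00695 M) anode.
With n = 3, Ecell = −(0.0592/3)·log([dilute]/[conc]) = −(0.0592/3)·log(0.00695/0.397) = +0.035 V.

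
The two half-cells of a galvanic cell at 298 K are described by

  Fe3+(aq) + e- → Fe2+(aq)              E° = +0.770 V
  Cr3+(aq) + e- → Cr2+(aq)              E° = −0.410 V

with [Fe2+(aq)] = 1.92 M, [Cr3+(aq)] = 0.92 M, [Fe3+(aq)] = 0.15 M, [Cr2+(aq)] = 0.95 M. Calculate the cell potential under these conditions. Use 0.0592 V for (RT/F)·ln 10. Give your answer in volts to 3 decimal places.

+1.115 V

Fe³⁺/Fe²⁺ is reduced (cathode, E° = +0.770 V) and Cr³⁺/Cr²⁺ is oxidized (anode).
E°cell = E°cat − E°an = +0.770 − (−0.410) = +1.180 V; n = 1.
Balancing gives Fe3+(aq) + Cr2+(aq) → Fe2+(aq) + Cr3+(aq); hence Q = ([Fe2+(aq)]·[Cr3+(aq)]) / ([Fe3+(aq)]·[Cr2+(aq)]) = 12.4 (log Q = 1.093).
By the Nernst equation, E = +1.180 − (0.0592/1)·(1.093) = +1.115 V.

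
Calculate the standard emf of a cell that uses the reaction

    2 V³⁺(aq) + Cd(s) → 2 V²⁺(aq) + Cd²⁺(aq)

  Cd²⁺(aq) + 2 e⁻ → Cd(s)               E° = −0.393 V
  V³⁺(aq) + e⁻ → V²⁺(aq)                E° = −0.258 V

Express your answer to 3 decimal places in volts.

V³⁺(aq) gains electrons, so the V³⁺/V²⁺ couple is the cathode; the Cd²⁺/Cd couple is the anode.
E°cell = E°(cathode) − E°(anode) = −0.258 − (−0.393) = +0.135 V.
The positive value indicates the reaction is spontaneous as written.

+0.135 V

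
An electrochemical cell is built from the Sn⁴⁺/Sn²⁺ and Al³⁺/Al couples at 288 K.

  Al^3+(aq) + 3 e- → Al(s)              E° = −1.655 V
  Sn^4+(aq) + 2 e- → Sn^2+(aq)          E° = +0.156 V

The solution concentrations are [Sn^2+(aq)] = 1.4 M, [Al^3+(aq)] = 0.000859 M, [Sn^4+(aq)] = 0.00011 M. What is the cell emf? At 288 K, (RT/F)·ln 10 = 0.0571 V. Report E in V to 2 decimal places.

+1.75 V

The Sn⁴⁺/Sn²⁺ couple has the more positive E°, so it is the cathode; Al³⁺/Al is the anode.
E°cell = +0.156 − (−1.655) = +1.811 V, with n = 6 electrons transferred.
The balanced reaction is 3 Sn^4+(aq) + 2 Al(s) → 3 Sn^2+(aq) + 2 Al^3+(aq), so Q = ([Sn^2+(aq)]^3·[Al^3+(aq)]^2) / [Sn^4+(aq)]^3 = 1.52×10^6 and log Q = 6.182.
E = E° − (0.0571/n)·log Q = +1.811 − (0.0571/6)(6.182) = +1.75 V.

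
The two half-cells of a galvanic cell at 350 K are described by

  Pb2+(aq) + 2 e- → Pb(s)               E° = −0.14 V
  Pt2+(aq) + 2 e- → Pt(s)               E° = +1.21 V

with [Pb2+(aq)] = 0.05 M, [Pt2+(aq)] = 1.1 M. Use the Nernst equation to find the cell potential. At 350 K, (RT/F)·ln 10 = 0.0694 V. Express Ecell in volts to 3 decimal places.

+1.397 V

Pt²⁺/Pt is reduced (cathode, E° = +1.21 V) and Pb²⁺/Pb is oxidized (anode).
E°cell = +1.21 − (−0.14) = +1.35 V, with n = 2 electrons transferred.
The balanced reaction is Pt2+(aq) + Pb(s) → Pt(s) + Pb2+(aq), so Q = [Pb2+(aq)] / [Pt2+(aq)] = 0.0455 and log Q = −1.342.
E = E° − (0.0694/n)·log Q = +1.35 − (0.0694/2)(−1.342) = +1.397 V.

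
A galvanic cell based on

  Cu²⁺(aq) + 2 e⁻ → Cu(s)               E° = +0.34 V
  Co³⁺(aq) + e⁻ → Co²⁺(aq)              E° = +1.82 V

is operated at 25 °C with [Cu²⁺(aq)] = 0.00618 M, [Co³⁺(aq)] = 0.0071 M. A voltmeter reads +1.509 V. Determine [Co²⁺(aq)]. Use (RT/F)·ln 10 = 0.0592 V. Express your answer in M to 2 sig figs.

0.029 M

With Co³⁺/Co²⁺ at the cathode and Cu²⁺/Cu at the anode, E°cell = +1.82 − (+0.34) = +1.48 V (n = 2).
Since E = E° − (0.0592/n)·log Q, log Q = n(E° − E)/0.0592 = −0.980.
The balanced reaction is 2 Co³⁺(aq) + Cu(s) → 2 Co²⁺(aq) + Cu²⁺(aq), so Q = ([Co²⁺(aq)]^2·[Cu²⁺(aq)]) / [Co³⁺(aq)]^2.
Isolating [Co²⁺(aq)] in Q = 10^{−0.980} yields log [Co²⁺(aq)] = −1.534, i.e. 0.029 M.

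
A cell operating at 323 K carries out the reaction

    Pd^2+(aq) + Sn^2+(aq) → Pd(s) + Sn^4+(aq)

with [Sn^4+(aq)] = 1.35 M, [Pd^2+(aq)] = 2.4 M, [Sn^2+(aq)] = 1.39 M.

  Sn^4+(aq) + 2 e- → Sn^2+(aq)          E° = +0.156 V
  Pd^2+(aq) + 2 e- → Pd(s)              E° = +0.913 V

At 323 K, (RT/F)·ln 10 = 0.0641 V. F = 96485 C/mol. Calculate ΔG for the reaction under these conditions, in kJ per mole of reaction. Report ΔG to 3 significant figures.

−149 kJ/mol

With Pd²⁺/Pd reduced at the cathode, E°cell = +0.913 − (+0.156) = +0.757 V and n = 2.
The reaction quotient is [Sn^4+(aq)] / ([Pd^2+(aq)]·[Sn^2+(aq)]) = 0.405; by Nernst, E = +0.757 − (0.0641/2)(−0.393) = +0.7696 V.
ΔG = −nFE = −(2)(96485)(+0.7696) J/mol = −149 kJ/mol.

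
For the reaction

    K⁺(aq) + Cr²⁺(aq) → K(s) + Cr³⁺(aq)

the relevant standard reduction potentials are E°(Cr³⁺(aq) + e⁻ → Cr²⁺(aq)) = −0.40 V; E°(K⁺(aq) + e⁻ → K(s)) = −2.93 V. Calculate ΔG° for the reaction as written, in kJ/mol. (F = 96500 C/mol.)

In the reaction as written K⁺(aq) is reduced, so the K⁺/K couple is the cathode and Cr³⁺/Cr²⁺ is the anode.
E°cell = −2.93 − (−0.40) = −2.53 V; balancing electrons gives n = 1.
ΔG° = −nFE°cell = −(1)(96500)(−2.53) J/mol = +244 kJ/mol.

+244 kJ/mol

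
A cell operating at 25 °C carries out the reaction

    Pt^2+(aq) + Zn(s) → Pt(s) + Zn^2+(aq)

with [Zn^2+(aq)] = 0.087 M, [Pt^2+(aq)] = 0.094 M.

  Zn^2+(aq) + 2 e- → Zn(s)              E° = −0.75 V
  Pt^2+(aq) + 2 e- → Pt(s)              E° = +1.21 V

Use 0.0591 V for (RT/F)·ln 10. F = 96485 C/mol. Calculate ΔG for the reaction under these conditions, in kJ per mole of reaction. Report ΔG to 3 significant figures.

−378 kJ/mol

The standard cell potential is +1.21 − (−0.75) = +1.96 V, with n = 2 electrons in the balanced equation.
The reaction quotient is [Zn^2+(aq)] / [Pt^2+(aq)] = 0.926; by Nernst, E = +1.96 − (0.0591/2)(−0.034) = +1.9610 V.
Finally ΔG = −nFE = −(2)(96485 C/mol)(+1.9610 V) = −378 kJ/mol.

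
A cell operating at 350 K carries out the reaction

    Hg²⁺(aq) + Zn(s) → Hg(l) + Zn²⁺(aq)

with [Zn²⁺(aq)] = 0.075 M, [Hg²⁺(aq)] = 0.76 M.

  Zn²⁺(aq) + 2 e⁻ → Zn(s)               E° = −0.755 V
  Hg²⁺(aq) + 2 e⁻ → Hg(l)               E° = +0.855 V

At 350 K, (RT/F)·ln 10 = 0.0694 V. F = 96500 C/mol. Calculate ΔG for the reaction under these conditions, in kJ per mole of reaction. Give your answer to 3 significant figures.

E°cell = +0.855 − (−0.755) = +1.610 V; the balanced reaction transfers n = 2 electrons.
Here Q = [Zn²⁺(aq)] / [Hg²⁺(aq)] = 0.0987 (log Q = −1.006), giving E = +1.610 − (0.0694/2)·(−1.006) = +1.6449 V.
Finally ΔG = −nFE = −(2)(96500 C/mol)(+1.6449 V) = −317 kJ/mol.

−317 kJ/mol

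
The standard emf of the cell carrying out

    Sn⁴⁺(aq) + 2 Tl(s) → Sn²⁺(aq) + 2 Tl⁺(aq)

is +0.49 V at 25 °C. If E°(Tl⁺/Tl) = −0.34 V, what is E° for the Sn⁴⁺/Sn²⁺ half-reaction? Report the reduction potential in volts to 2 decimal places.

+0.15 V

In the reaction as written the Sn⁴⁺/Sn²⁺ couple is reduced (cathode) and Tl⁺/Tl is oxidized (anode), so E°cell = E°(Sn⁴⁺/Sn²⁺) − E°(Tl⁺/Tl).
E°(Sn⁴⁺/Sn²⁺) = E°cell + E°(anode) = +0.49 + (−0.34) = +0.15 V.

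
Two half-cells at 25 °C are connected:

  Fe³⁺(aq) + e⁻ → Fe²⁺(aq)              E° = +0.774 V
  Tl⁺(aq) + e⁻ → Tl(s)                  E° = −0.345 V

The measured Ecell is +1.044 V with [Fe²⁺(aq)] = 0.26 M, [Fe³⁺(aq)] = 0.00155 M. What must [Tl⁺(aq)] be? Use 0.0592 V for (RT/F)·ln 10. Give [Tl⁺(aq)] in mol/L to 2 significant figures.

0.11 M

Fe³⁺/Fe²⁺ is the cathode (higher E°); E°cell = +0.774 − (−0.345) = +1.119 V with n = 1.
Since E = E° − (0.0592/n)·log Q, log Q = n(E° − E)/0.0592 = 1.267.
The balanced reaction is Fe³⁺(aq) + Tl(s) → Fe²⁺(aq) + Tl⁺(aq), so Q = ([Fe²⁺(aq)]·[Tl⁺(aq)]) / [Fe³⁺(aq)].
Isolating [Tl⁺(aq)] in Q = 10^{1.267} yields log [Tl⁺(aq)] = −0.958, i.e. 0.11 M.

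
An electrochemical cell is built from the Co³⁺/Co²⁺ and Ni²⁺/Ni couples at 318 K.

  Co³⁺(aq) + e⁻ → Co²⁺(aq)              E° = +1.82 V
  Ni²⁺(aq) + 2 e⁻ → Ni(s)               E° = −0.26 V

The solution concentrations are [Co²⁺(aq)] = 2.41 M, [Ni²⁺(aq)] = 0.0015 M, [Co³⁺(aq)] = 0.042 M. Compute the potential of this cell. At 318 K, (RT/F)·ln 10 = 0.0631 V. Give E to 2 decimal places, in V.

Since E°(Co³⁺/Co²⁺) > E°(Ni²⁺/Ni), Co³⁺/Co²⁺ serves as the cathode.
E°cell = E°cat − E°an = +1.82 − (−0.26) = +2.08 V; n = 2.
For the overall reaction 2 Co³⁺(aq) + Ni(s) → 2 Co²⁺(aq) + Ni²⁺(aq), Q = ([Co²⁺(aq)]^2·[Ni²⁺(aq)]) / [Co³⁺(aq)]^2 = 4.94, giving log Q = 0.694.
By the Nernst equation, E = +2.08 − (0.0631/2)·(0.694) = +2.06 V.

+2.06 V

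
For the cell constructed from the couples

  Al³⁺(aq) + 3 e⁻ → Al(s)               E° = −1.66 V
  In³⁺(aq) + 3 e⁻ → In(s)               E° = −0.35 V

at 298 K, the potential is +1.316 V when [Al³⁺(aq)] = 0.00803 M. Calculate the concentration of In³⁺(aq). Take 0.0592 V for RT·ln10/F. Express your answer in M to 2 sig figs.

The In³⁺/In couple has the larger reduction potential, so it is the cathode: E°cell = −0.35 − (−1.66) = +1.31 V and n = 3.
Since E = E° − (0.0592/n)·log Q, log Q = n(E° − E)/0.0592 = −0.304.
For In³⁺(aq) + Al(s) → In(s) + Al³⁺(aq), the reaction quotient is Q = [Al³⁺(aq)] / [In³⁺(aq)].
Isolating [In³⁺(aq)] in Q = 10^{−0.304} yields log [In³⁺(aq)] = −1.791, i.e. 0.016 M.

0.016 M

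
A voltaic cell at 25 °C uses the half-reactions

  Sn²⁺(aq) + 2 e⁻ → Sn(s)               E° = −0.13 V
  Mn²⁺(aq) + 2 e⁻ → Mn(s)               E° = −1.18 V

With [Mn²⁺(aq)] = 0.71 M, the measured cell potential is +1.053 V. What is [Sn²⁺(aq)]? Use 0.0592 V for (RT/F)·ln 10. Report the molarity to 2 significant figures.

0.90 M

The Sn²⁺/Sn couple has the larger reduction potential, so it is the cathode: E°cell = −0.13 − (−1.18) = +1.05 V and n = 2.
Rearranging E = E° − (0.0592/n)·log Q gives log Q = 2(+1.05 − (+1.053))/0.0592 = −0.101.
Balancing electrons gives Sn²⁺(aq) + Mn(s) → Sn(s) + Mn²⁺(aq); thus Q = [Mn²⁺(aq)] / [Sn²⁺(aq)].
Isolating [Sn²⁺(aq)] in Q = 10^{−0.101} yields log [Sn²⁺(aq)] = −0.048, i.e. 0.90 M.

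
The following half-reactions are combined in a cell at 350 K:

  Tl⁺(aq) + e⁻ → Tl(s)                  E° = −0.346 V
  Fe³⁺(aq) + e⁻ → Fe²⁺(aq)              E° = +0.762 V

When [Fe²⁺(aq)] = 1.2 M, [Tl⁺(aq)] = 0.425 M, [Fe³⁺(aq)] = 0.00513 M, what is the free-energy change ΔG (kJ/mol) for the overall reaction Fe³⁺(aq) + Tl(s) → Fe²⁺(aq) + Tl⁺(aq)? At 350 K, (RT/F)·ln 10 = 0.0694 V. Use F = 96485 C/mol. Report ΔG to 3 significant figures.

−93.5 kJ/mol

The standard cell potential is +0.762 − (−0.346) = +1.108 V, with n = 1 electron in the balanced equation.
Q = ([Fe²⁺(aq)]·[Tl⁺(aq)]) / [Fe³⁺(aq)] = 99.4, so log Q = 1.997 and E = +1.108 − (0.0694/1)(1.997) = +0.9694 V.
Then ΔG = −nFE = −1 × 96485 × +0.9694 J/mol = −93.5 kJ/mol.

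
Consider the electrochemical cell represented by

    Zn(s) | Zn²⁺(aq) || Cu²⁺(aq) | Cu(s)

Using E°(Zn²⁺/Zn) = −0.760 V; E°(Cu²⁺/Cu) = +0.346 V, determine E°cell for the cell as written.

+1.106 V

By convention the left-hand electrode in cell notation is the anode (oxidation) and the right-hand electrode is the cathode (reduction).
E°cell = E°(right) − E°(left) = +0.346 − (−0.760) = +1.106 V.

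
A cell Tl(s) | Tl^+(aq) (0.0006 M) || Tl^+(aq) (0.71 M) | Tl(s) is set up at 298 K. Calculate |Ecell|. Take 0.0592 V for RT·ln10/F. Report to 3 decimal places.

0.182 V

For a concentration cell E°cell = 0, since both electrodes use the same couple.
The compartment with the higher Tl^+(aq) concentration (0.71 M) acts as the cathode; ions are reduced there and produced at the dilute (0.0006 M) anode.
With n = 1, Ecell = −(0.0592/1)·log([dilute]/[conc]) = −(0.0592/1)·log(0.0006/0.71) = +0.182 V.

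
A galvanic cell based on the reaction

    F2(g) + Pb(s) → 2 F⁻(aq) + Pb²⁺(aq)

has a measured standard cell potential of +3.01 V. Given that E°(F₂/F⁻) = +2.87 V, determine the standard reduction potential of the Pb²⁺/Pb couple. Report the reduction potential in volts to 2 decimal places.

In the reaction as written the F₂/F⁻ couple is reduced (cathode) and Pb²⁺/Pb is oxidized (anode), so E°cell = E°(F₂/F⁻) − E°(Pb²⁺/Pb).
E°(Pb²⁺/Pb) = E°(cathode) − E°cell = +2.87 − (+3.01) = −0.14 V.

−0.14 V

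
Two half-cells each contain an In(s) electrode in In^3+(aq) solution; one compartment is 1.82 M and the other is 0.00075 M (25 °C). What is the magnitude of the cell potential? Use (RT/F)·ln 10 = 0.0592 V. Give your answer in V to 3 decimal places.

0.067 V

For a concentration cell E°cell = 0, since both electrodes use the same couple.
The compartment with the higher In^3+(aq) concentration (1.82 M) acts as the cathode; ions are reduced there and produced at the dilute (0.00075 M) anode.
With n = 3, Ecell = −(0.0592/3)·log([dilute]/[conc]) = −(0.0592/3)·log(0.00075/1.82) = +0.067 V.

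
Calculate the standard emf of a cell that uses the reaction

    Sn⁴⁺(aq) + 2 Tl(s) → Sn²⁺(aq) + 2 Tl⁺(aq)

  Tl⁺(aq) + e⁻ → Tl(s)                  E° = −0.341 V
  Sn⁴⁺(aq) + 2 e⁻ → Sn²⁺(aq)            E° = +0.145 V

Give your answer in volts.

+0.486 V

In the reaction as written, Sn⁴⁺(aq) is reduced (cathode) and Tl⁺(aq) is produced by oxidation at the anode.
E°cell = E°(cathode) − E°(anode) = +0.145 − (−0.341) = +0.486 V.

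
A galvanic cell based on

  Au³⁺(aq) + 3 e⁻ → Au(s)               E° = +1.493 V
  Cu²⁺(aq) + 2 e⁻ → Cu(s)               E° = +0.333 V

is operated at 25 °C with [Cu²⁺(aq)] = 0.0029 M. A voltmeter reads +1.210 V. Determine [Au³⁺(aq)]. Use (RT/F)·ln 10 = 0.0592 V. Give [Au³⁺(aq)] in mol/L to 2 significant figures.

0.053 M

The Au³⁺/Au couple has the larger reduction potential, so it is the cathode: E°cell = +1.493 − (+0.333) = +1.160 V and n = 6.
Since E = E° − (0.0592/n)·log Q, log Q = n(E° − E)/0.0592 = −5.068.
Balancing electrons gives 2 Au³⁺(aq) + 3 Cu(s) → 2 Au(s) + 3 Cu²⁺(aq); thus Q = [Cu²⁺(aq)]^3 / [Au³⁺(aq)]^2.
Isolating [Au³⁺(aq)] in Q = 10^{−5.068} yields log [Au³⁺(aq)] = −1.272, i.e. 0.053 M.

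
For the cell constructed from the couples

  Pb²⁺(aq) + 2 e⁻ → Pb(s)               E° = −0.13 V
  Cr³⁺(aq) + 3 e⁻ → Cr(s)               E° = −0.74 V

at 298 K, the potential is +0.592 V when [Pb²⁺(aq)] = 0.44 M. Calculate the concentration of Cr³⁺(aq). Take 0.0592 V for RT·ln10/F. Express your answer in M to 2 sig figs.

With Pb²⁺/Pb at the cathode and Cr³⁺/Cr at the anode, E°cell = −0.13 − (−0.74) = +0.61 V (n = 6).
Rearranging E = E° − (0.0592/n)·log Q gives log Q = 6(+0.61 − (+0.592))/0.0592 = 1.824.
For 3 Pb²⁺(aq) + 2 Cr(s) → 3 Pb(s) + 2 Cr³⁺(aq), the reaction quotient is Q = [Cr³⁺(aq)]^2 / [Pb²⁺(aq)]^3.
Substituting the known concentrations and solving, log [Cr³⁺(aq)] = 0.377 and [Cr³⁺(aq)] = 2.4 M.

2.4 M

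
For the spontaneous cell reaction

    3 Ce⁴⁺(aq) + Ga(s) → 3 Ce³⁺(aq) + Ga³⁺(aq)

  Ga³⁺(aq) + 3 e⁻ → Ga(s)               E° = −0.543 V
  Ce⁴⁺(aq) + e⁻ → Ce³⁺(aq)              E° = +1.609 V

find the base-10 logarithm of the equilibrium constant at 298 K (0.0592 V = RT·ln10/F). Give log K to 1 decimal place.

log K = 109.1

The Ce⁴⁺/Ce³⁺ couple is reduced (cathode); E°cell = +1.609 − (−0.543) = +2.152 V with n = 3.
At equilibrium E = 0, so log K = nE°cell / 0.0592 = (3)(+2.152) / 0.0592 = 109.1.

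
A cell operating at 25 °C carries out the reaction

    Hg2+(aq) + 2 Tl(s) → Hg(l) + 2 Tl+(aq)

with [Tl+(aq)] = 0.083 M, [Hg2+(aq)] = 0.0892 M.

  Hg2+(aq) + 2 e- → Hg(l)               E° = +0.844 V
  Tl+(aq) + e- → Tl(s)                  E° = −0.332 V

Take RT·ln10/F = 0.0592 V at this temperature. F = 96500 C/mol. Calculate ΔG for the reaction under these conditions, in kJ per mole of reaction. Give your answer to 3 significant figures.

−233 kJ/mol

With Hg²⁺/Hg reduced at the cathode, E°cell = +0.844 − (−0.332) = +1.176 V and n = 2.
Here Q = [Tl+(aq)]^2 / [Hg2+(aq)] = 0.0772 (log Q = −1.112), giving E = +1.176 − (0.0592/2)·(−1.112) = +1.2089 V.
ΔG = −nFE = −(2)(96500)(+1.2089) J/mol = −233 kJ/mol.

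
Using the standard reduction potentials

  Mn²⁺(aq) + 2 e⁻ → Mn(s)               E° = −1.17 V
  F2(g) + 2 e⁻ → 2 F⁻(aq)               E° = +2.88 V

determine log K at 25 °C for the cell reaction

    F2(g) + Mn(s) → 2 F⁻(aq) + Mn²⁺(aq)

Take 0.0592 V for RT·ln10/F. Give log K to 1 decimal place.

log K = 136.8

The F₂/F⁻ couple is reduced (cathode); E°cell = +2.88 − (−1.17) = +4.05 V with n = 2.
At equilibrium E = 0, so log K = nE°cell / 0.0592 = (2)(+4.05) / 0.0592 = 136.8.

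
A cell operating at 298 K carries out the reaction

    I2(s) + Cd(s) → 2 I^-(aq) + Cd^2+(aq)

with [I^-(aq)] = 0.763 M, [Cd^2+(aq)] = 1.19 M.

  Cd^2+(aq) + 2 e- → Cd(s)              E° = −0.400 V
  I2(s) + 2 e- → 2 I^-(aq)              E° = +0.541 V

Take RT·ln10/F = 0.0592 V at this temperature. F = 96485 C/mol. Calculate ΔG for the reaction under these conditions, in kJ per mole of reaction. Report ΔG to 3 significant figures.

−182 kJ/mol

E°cell = +0.541 − (−0.400) = +0.941 V; the balanced reaction transfers n = 2 electrons.
Q = [I^-(aq)]^2·[Cd^2+(aq)] = 0.693, so log Q = −0.159 and E = +0.941 − (0.0592/2)(−0.159) = +0.9457 V.
Then ΔG = −nFE = −2 × 96485 × +0.9457 J/mol = −182 kJ/mol.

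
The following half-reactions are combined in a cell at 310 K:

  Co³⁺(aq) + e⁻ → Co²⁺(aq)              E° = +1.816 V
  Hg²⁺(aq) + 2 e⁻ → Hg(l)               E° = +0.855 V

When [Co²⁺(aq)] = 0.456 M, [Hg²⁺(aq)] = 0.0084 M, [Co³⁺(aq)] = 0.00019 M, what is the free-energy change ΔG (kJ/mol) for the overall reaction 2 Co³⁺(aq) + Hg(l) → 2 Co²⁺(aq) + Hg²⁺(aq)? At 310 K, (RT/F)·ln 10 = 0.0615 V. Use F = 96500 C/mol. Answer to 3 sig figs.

−158 kJ/mol

With Co³⁺/Co²⁺ reduced at the cathode, E°cell = +1.816 − (+0.855) = +0.961 V and n = 2.
Q = ([Co²⁺(aq)]^2·[Hg²⁺(aq)]) / [Co³⁺(aq)]^2 = 4.84×10^4, so log Q = 4.685 and E = +0.961 − (0.0615/2)(4.685) = +0.8169 V.
ΔG = −nFE = −(2)(96500)(+0.8169) J/mol = −158 kJ/mol.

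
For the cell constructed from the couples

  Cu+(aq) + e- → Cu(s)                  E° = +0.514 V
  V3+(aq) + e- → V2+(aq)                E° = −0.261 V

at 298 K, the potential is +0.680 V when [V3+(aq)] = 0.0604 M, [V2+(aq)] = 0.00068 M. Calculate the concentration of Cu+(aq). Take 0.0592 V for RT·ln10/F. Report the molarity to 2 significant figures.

2.2 M

Cu⁺/Cu is the cathode (higher E°); E°cell = +0.514 − (−0.261) = +0.775 V with n = 1.
Rearranging E = E° − (0.0592/n)·log Q gives log Q = 1(+0.775 − (+0.680))/0.0592 = 1.605.
Balancing electrons gives Cu+(aq) + V2+(aq) → Cu(s) + V3+(aq); thus Q = [V3+(aq)] / ([Cu+(aq)]·[V2+(aq)]).
Substituting the known concentrations and solving, log [Cu+(aq)] = 0.344 and [Cu+(aq)] = 2.2 M.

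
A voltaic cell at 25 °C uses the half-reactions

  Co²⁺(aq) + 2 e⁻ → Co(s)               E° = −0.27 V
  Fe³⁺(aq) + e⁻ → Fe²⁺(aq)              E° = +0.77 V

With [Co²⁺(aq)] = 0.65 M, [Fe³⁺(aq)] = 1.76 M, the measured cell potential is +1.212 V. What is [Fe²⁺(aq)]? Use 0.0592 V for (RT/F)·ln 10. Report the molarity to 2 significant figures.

0.0027 M

The Fe³⁺/Fe²⁺ couple has the larger reduction potential, so it is the cathode: E°cell = +0.77 − (−0.27) = +1.04 V and n = 2.
From the Nernst equation, log Q = n(E° − E)/0.0592 = 2·(+1.04 − (+1.212))/0.0592 = −5.811.
The balanced reaction is 2 Fe³⁺(aq) + Co(s) → 2 Fe²⁺(aq) + Co²⁺(aq), so Q = ([Fe²⁺(aq)]^2·[Co²⁺(aq)]) / [Fe³⁺(aq)]^2.
Isolating [Fe²⁺(aq)] in Q = 10^{−5.811} yields log [Fe²⁺(aq)] = −2.566, i.e. 0.0027 M.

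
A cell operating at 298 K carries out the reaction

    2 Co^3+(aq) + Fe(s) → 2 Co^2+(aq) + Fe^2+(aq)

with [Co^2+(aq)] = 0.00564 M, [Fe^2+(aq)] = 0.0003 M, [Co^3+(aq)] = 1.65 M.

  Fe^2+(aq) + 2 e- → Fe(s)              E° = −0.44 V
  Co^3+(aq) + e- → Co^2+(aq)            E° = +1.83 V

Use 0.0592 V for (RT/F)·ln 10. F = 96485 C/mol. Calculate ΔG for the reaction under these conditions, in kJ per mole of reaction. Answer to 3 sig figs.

E°cell = +1.83 − (−0.44) = +2.27 V; the balanced reaction transfers n = 2 electrons.
The reaction quotient is ([Co^2+(aq)]^2·[Fe^2+(aq)]) / [Co^3+(aq)]^2 = 3.51×10^−9; by Nernst, E = +2.27 − (0.0592/2)(−8.455) = +2.5203 V.
Then ΔG = −nFE = −2 × 96485 × +2.5203 J/mol = −486 kJ/mol.

−486 kJ/mol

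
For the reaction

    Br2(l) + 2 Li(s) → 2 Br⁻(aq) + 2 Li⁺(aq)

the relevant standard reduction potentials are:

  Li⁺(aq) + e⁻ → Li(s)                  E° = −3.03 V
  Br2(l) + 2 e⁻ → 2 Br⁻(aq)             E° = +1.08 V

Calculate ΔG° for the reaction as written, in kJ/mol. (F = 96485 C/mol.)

−793 kJ/mol

In the reaction as written Br2(l) is reduced, so the Br₂/Br⁻ couple is the cathode and Li⁺/Li is the anode.
E°cell = +1.08 − (−3.03) = +4.11 V; balancing electrons gives n = 2.
ΔG° = −nFE°cell = −(2)(96485)(+4.11) J/mol = −793 kJ/mol.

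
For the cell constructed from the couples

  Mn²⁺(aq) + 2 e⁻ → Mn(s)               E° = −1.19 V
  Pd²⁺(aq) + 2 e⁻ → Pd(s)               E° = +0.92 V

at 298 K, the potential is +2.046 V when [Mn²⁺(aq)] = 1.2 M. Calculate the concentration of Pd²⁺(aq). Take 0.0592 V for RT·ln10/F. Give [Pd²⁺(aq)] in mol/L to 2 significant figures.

0.0083 M

Pd²⁺/Pd is the cathode (higher E°); E°cell = +0.92 − (−1.19) = +2.11 V with n = 2.
Since E = E° − (0.0592/n)·log Q, log Q = n(E° − E)/0.0592 = 2.162.
For Pd²⁺(aq) + Mn(s) → Pd(s) + Mn²⁺(aq), the reaction quotient is Q = [Mn²⁺(aq)] / [Pd²⁺(aq)].
Solving for the unknown gives log [Pd²⁺(aq)] = −2.083, so [Pd²⁺(aq)] ≈ 0.0083 M.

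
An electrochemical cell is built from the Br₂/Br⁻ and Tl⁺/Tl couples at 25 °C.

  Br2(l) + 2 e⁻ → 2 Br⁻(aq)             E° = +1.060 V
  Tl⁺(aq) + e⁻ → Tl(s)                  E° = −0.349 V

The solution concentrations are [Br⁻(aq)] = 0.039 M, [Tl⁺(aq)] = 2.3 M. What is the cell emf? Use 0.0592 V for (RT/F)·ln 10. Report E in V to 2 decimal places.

+1.47 V

Since E°(Br₂/Br⁻) > E°(Tl⁺/Tl), Br₂/Br⁻ serves as the cathode.
E°cell = E°cat − E°an = +1.060 − (−0.349) = +1.409 V; n = 2.
Balancing gives Br2(l) + 2 Tl(s) → 2 Br⁻(aq) + 2 Tl⁺(aq); hence Q = [Br⁻(aq)]^2·[Tl⁺(aq)]^2 = 0.00805 (log Q = −2.094).
E = E° − (0.0592/n)·log Q = +1.409 − (0.0592/2)(−2.094) = +1.47 V.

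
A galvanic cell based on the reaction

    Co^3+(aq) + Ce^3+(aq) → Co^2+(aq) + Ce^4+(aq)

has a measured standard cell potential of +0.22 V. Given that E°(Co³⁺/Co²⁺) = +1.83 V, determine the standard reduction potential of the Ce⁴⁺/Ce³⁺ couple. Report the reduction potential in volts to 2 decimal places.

+1.61 V

In the reaction as written the Co³⁺/Co²⁺ couple is reduced (cathode) and Ce⁴⁺/Ce³⁺ is oxidized (anode), so E°cell = E°(Co³⁺/Co²⁺) − E°(Ce⁴⁺/Ce³⁺).
E°(Ce⁴⁺/Ce³⁺) = E°(cathode) − E°cell = +1.83 − (+0.22) = +1.61 V.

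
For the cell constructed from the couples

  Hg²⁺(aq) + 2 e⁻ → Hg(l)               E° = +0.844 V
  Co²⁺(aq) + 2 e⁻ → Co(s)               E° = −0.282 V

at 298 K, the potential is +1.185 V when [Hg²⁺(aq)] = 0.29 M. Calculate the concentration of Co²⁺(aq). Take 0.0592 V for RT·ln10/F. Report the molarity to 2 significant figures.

With Hg²⁺/Hg at the cathode and Co²⁺/Co at the anode, E°cell = +0.844 − (−0.282) = +1.126 V (n = 2).
Since E = E° − (0.0592/n)·log Q, log Q = n(E° − E)/0.0592 = −1.993.
The balanced reaction is Hg²⁺(aq) + Co(s) → Hg(l) + Co²⁺(aq), so Q = [Co²⁺(aq)] / [Hg²⁺(aq)].
Solving for the unknown gives log [Co²⁺(aq)] = −2.531, so [Co²⁺(aq)] ≈ 0.0029 M.

0.0029 M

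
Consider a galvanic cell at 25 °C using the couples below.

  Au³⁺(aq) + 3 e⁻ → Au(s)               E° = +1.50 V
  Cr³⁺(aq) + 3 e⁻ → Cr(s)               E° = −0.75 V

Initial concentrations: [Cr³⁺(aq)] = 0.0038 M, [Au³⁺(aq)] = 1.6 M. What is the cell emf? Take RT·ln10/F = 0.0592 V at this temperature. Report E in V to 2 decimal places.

Since E°(Au³⁺/Au) > E°(Cr³⁺/Cr), Au³⁺/Au serves as the cathode.
E°cell = +1.50 − (−0.75) = +2.25 V, with n = 3 electrons transferred.
Balancing gives Au³⁺(aq) + Cr(s) → Au(s) + Cr³⁺(aq); hence Q = [Cr³⁺(aq)] / [Au³⁺(aq)] = 0.00237 (log Q = −2.624).
E = E° − (0.0592/n)·log Q = +2.25 − (0.0592/3)(−2.624) = +2.30 V.

+2.30 V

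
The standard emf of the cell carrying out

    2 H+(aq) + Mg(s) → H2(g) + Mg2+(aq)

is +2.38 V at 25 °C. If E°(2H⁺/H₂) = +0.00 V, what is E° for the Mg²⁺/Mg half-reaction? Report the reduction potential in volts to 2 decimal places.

In the reaction as written the 2H⁺/H₂ couple is reduced (cathode) and Mg²⁺/Mg is oxidized (anode), so E°cell = E°(2H⁺/H₂) − E°(Mg²⁺/Mg).
E°(Mg²⁺/Mg) = E°(cathode) − E°cell = +0.00 − (+2.38) = −2.38 V.

−2.38 V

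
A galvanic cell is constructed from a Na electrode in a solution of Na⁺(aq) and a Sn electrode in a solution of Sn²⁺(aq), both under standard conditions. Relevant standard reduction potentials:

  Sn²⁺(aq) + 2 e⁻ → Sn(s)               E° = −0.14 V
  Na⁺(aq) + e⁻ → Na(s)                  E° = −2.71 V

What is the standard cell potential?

+2.57 V

Of the two couples in this cell, the one with the more positive reduction potential is reduced at the cathode: here that is Sn²⁺/Sn (−0.14 V); Na⁺/Na (−2.71 V) is the anode.
E°cell = E°(cathode) − E°(anode) = −0.14 − (−2.71) = +2.57 V.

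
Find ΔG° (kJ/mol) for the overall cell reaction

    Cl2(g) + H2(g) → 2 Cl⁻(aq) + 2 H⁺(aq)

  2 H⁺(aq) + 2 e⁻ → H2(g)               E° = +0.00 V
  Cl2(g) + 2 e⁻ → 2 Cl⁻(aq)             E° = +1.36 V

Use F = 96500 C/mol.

−262 kJ/mol

In the reaction as written Cl2(g) is reduced, so the Cl₂/Cl⁻ couple is the cathode and 2H⁺/H₂ is the anode.
E°cell = +1.36 − (+0.00) = +1.36 V; balancing electrons gives n = 2.
ΔG° = −nFE°cell = −(2)(96500)(+1.36) J/mol = −262 kJ/mol.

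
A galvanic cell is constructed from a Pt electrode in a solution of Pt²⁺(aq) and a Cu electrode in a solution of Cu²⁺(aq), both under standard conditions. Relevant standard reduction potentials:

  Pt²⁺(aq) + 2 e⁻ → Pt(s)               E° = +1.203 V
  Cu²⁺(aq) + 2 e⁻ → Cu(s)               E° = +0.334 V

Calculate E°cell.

+0.869 V

Of the two couples in this cell, the one with the more positive reduction potential is reduced at the cathode: here that is Pt²⁺/Pt (+1.203 V); Cu²⁺/Cu (+0.334 V) is the anode.
E°cell = E°(cathode) − E°(anode) = +1.203 − (+0.334) = +0.869 V.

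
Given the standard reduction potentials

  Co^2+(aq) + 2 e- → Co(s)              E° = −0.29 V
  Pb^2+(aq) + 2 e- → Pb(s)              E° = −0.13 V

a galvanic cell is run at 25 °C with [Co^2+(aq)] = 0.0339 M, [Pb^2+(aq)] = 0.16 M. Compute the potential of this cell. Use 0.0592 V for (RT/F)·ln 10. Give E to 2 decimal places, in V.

+0.18 V

The Pb²⁺/Pb couple has the more positive E°, so it is the cathode; Co²⁺/Co is the anode.
The standard potential is −0.13 − (−0.29) = +0.16 V and the balanced reaction transfers n = 2 electrons.
The balanced reaction is Pb^2+(aq) + Co(s) → Pb(s) + Co^2+(aq), so Q = [Co^2+(aq)] / [Pb^2+(aq)] = 0.212 and log Q = −0.674.
E = E° − (0.0592/n)·log Q = +0.16 − (0.0592/2)(−0.674) = +0.18 V.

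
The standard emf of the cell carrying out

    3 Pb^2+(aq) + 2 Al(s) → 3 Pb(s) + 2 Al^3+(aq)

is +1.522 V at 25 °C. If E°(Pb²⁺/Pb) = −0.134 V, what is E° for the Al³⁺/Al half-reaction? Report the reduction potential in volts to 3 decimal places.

In the reaction as written the Pb²⁺/Pb couple is reduced (cathode) and Al³⁺/Al is oxidized (anode), so E°cell = E°(Pb²⁺/Pb) − E°(Al³⁺/Al).
E°(Al³⁺/Al) = E°(cathode) − E°cell = −0.134 − (+1.522) = −1.656 V.

−1.656 V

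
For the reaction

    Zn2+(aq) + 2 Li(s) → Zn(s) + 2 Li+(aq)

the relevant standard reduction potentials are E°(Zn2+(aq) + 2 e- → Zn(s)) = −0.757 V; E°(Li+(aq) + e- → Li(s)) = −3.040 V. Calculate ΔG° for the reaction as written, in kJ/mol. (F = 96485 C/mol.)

−441 kJ/mol

In the reaction as written Zn2+(aq) is reduced, so the Zn²⁺/Zn couple is the cathode and Li⁺/Li is the anode.
E°cell = −0.757 − (−3.040) = +2.283 V; balancing electrons gives n = 2.
ΔG° = −nFE°cell = −(2)(96485)(+2.283) J/mol = −441 kJ/mol.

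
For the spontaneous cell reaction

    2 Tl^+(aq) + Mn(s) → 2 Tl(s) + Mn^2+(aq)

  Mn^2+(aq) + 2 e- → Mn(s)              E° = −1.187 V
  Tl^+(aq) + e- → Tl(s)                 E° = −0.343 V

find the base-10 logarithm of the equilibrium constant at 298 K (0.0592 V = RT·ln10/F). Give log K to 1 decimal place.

log K = 28.5

The Tl⁺/Tl couple is reduced (cathode); E°cell = −0.343 − (−1.187) = +0.844 V with n = 2.
At equilibrium E = 0, so log K = nE°cell / 0.0592 = (2)(+0.844) / 0.0592 = 28.5.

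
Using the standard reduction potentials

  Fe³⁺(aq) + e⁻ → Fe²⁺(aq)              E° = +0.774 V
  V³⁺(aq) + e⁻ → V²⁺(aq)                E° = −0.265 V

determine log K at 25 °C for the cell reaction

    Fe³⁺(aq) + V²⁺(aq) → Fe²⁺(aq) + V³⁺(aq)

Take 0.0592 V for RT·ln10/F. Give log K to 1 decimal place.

log K = 17.6

The Fe³⁺/Fe²⁺ couple is reduced (cathode); E°cell = +0.774 − (−0.265) = +1.039 V with n = 1.
At equilibrium E = 0, so log K = nE°cell / 0.0592 = (1)(+1.039) / 0.0592 = 17.6.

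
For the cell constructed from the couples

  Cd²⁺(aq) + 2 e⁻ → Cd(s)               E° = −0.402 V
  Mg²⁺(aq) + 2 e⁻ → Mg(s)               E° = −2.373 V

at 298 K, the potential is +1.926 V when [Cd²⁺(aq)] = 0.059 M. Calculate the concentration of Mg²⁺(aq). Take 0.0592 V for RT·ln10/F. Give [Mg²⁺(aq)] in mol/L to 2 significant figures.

2.0 M

The Cd²⁺/Cd couple has the larger reduction potential, so it is the cathode: E°cell = −0.402 − (−2.373) = +1.971 V and n = 2.
Rearranging E = E° − (0.0592/n)·log Q gives log Q = 2(+1.971 − (+1.926))/0.0592 = 1.520.
Balancing electrons gives Cd²⁺(aq) + Mg(s) → Cd(s) + Mg²⁺(aq); thus Q = [Mg²⁺(aq)] / [Cd²⁺(aq)].
Solving for the unknown gives log [Mg²⁺(aq)] = 0.291, so [Mg²⁺(aq)] ≈ 2.0 M.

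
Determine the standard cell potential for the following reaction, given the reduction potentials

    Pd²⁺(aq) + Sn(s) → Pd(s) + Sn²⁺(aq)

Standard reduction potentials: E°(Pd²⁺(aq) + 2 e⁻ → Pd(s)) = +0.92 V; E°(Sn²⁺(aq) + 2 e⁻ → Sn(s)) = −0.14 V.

Pd²⁺(aq) gains electrons, so the Pd²⁺/Pd couple is the cathode; the Sn²⁺/Sn couple is the anode.
E°cell = E°(cathode) − E°(anode) = +0.92 − (−0.14) = +1.06 V.

+1.06 V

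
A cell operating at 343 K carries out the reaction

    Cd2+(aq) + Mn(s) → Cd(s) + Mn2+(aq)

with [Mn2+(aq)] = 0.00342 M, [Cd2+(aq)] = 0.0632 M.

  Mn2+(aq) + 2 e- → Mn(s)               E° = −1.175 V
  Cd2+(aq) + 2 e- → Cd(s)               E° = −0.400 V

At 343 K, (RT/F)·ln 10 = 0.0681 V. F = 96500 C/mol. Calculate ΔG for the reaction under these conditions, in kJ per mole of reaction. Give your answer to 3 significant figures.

E°cell = −0.400 − (−1.175) = +0.775 V; the balanced reaction transfers n = 2 electrons.
Q = [Mn2+(aq)] / [Cd2+(aq)] = 0.0541, so log Q = −1.267 and E = +0.775 − (0.0681/2)(−1.267) = +0.8181 V.
Then ΔG = −nFE = −2 × 96500 × +0.8181 J/mol = −158 kJ/mol.

−158 kJ/mol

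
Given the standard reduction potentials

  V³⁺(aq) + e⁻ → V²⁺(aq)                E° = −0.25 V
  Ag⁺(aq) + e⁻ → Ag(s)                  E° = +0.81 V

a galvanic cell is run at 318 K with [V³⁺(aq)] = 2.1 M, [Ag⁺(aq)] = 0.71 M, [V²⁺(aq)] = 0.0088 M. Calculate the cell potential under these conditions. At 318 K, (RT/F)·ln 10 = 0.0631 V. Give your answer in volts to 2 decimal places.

+0.90 V

Since E°(Ag⁺/Ag) > E°(V³⁺/V²⁺), Ag⁺/Ag serves as the cathode.
E°cell = E°cat − E°an = +0.81 − (−0.25) = +1.06 V; n = 1.
For the overall reaction Ag⁺(aq) + V²⁺(aq) → Ag(s) + V³⁺(aq), Q = [V³⁺(aq)] / ([Ag⁺(aq)]·[V²⁺(aq)]) = 336, giving log Q = 2.526.
E = E° − (0.0631/n)·log Q = +1.06 − (0.0631/1)(2.526) = +0.90 V.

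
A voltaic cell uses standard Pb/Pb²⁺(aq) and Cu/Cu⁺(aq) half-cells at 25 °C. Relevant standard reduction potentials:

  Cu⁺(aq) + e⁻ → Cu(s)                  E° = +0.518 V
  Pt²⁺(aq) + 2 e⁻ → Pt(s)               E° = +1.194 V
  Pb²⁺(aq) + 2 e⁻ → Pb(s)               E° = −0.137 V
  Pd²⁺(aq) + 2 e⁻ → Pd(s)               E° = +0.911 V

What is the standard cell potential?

+0.655 V

Of the two couples in this cell, the one with the more positive reduction potential is reduced at the cathode: here that is Cu⁺/Cu (+0.518 V); Pb²⁺/Pb (−0.137 V) is the anode.
E°cell = E°(cathode) − E°(anode) = +0.518 − (−0.137) = +0.655 V.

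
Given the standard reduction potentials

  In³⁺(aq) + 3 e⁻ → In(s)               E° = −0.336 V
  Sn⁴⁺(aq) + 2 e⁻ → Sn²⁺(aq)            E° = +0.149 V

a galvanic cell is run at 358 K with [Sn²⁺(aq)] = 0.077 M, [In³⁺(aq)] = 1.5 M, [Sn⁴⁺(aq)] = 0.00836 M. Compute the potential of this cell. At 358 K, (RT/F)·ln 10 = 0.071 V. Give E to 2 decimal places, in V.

+0.45 V

The Sn⁴⁺/Sn²⁺ couple has the more positive E°, so it is the cathode; In³⁺/In is the anode.
E°cell = +0.149 − (−0.336) = +0.485 V, with n = 6 electrons transferred.
The balanced reaction is 3 Sn⁴⁺(aq) + 2 In(s) → 3 Sn²⁺(aq) + 2 In³⁺(aq), so Q = ([Sn²⁺(aq)]^3·[In³⁺(aq)]^2) / [Sn⁴⁺(aq)]^3 = 1.76×10^3 and log Q = 3.245.
E = E° − (0.071/n)·log Q = +0.485 − (0.071/6)(3.245) = +0.45 V.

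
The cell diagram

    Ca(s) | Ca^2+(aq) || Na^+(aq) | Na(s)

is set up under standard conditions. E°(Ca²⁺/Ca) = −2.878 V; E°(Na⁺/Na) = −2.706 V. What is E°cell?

+0.172 V

By convention the left-hand electrode in cell notation is the anode (oxidation) and the right-hand electrode is the cathode (reduction).
E°cell = E°(right) − E°(left) = −2.706 − (−2.878) = +0.172 V.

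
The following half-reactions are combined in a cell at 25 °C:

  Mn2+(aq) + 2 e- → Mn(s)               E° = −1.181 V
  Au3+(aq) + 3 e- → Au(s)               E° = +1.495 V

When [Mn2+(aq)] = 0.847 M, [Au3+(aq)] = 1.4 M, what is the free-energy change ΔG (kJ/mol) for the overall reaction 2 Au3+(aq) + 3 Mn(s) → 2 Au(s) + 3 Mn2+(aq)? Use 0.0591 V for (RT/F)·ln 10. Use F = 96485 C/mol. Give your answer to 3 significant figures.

−1550 kJ/mol

E°cell = +1.495 − (−1.181) = +2.676 V; the balanced reaction transfers n = 6 electrons.
Q = [Mn2+(aq)]^3 / [Au3+(aq)]^2 = 0.31, so log Q = −0.509 and E = +2.676 − (0.0591/6)(−0.509) = +2.6810 V.
Then ΔG = −nFE = −6 × 96485 × +2.6810 J/mol = −1550 kJ/mol.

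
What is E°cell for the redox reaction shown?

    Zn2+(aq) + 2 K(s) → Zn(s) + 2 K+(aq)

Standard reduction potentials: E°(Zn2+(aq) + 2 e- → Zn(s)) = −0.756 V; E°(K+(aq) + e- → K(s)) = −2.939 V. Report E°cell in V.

In the reaction as written, Zn2+(aq) is reduced (cathode) and K+(aq) is produced by oxidation at the anode.
E°cell = E°(cathode) − E°(anode) = −0.756 − (−2.939) = +2.183 V.

+2.183 V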